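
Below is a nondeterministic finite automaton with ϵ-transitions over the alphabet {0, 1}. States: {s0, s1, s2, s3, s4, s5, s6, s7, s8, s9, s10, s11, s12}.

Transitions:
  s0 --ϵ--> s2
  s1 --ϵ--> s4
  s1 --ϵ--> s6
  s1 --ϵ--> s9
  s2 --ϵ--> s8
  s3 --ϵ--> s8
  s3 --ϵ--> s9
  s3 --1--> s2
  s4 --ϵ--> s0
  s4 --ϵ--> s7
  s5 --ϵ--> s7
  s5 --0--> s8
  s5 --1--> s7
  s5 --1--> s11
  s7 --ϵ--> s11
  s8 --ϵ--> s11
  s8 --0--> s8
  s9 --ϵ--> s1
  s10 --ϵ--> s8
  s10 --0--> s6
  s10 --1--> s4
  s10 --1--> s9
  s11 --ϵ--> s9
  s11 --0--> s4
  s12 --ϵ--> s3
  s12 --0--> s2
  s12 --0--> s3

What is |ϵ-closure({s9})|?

Start with {s9}.
From s9 via ϵ: add s1.
From s1 via ϵ: add s4, s6.
From s4 via ϵ: add s0, s7.
From s0 via ϵ: add s2.
From s7 via ϵ: add s11.
From s2 via ϵ: add s8.
ϵ-closure = {s0, s1, s2, s4, s6, s7, s8, s9, s11}, which has 9 states.

9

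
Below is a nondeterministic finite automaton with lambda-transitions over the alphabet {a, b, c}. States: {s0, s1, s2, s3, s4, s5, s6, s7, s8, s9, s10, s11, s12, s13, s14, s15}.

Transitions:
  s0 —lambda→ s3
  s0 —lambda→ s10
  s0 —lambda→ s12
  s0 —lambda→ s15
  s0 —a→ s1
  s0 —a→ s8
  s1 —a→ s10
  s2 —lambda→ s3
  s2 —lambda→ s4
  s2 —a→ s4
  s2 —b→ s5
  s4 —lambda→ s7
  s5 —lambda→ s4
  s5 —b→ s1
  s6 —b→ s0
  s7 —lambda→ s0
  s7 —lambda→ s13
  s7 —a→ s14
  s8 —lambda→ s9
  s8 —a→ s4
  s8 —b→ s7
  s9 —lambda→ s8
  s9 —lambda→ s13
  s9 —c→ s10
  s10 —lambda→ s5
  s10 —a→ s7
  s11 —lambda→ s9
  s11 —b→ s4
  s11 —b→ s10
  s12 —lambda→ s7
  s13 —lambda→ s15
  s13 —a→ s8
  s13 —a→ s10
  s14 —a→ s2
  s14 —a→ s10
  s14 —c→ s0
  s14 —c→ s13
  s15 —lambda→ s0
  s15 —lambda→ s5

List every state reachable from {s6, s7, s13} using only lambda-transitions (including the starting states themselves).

{s0, s3, s4, s5, s6, s7, s10, s12, s13, s15}

Start with {s6, s7, s13}.
From s7 via lambda: add s0.
From s13 via lambda: add s15.
From s0 via lambda: add s3, s10, s12.
From s15 via lambda: add s5.
From s5 via lambda: add s4.
No new states can be added; the closed set is {s0, s3, s4, s5, s6, s7, s10, s12, s13, s15}.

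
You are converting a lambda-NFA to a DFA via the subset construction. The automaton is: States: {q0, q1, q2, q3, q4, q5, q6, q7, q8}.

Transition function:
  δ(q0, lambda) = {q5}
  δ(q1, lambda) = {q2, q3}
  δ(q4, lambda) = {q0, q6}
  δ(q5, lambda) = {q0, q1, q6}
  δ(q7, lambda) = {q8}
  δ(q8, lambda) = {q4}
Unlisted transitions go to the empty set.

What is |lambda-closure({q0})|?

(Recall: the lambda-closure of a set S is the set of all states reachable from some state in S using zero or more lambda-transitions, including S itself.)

6

Start with {q0}.
From q0 via lambda: add q5.
From q5 via lambda: add q1, q6.
From q1 via lambda: add q2, q3.
lambda-closure = {q0, q1, q2, q3, q5, q6}, which has 6 states.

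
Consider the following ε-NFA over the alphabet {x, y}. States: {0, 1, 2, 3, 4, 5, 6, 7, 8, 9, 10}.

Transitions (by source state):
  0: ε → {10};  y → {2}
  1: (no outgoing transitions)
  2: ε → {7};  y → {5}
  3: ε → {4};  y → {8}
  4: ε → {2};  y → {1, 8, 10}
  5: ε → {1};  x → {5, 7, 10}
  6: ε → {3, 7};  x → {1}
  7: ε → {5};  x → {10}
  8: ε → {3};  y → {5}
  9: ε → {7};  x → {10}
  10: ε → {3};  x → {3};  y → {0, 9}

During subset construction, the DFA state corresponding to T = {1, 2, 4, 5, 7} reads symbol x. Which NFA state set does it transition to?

{1, 2, 3, 4, 5, 7, 10}

5 on x → {5, 7, 10}.
7 on x → {10}.
No x-transition from 1, 2, 4.
Union after reading x: {5, 7, 10}.
Now take the ε-closure:
From 5 via ε: add 1.
From 10 via ε: add 3.
From 3 via ε: add 4.
From 4 via ε: add 2.
No new states can be added; the closed set is {1, 2, 3, 4, 5, 7, 10}.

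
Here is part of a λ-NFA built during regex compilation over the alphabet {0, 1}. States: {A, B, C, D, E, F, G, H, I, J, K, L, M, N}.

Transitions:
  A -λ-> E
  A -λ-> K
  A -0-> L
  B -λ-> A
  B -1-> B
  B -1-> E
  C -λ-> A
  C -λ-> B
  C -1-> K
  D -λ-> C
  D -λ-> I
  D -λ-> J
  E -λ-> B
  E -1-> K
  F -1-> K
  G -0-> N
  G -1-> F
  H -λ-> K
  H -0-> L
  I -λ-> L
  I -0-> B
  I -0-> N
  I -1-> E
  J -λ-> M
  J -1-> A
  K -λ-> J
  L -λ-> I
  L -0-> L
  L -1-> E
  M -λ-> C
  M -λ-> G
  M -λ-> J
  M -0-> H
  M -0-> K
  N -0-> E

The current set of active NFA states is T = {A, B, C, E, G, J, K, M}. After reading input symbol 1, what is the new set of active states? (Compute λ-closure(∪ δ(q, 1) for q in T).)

{A, B, C, E, F, G, J, K, M}

B on 1 → {B, E}.
C on 1 → {K}.
E on 1 → {K}.
G on 1 → {F}.
J on 1 → {A}.
No 1-transition from A, K, M.
Union after reading 1: {A, B, E, F, K}.
Now take the λ-closure:
From K via λ: add J.
From J via λ: add M.
From M via λ: add C, G.
No new states can be added; the closed set is {A, B, C, E, F, G, J, K, M}.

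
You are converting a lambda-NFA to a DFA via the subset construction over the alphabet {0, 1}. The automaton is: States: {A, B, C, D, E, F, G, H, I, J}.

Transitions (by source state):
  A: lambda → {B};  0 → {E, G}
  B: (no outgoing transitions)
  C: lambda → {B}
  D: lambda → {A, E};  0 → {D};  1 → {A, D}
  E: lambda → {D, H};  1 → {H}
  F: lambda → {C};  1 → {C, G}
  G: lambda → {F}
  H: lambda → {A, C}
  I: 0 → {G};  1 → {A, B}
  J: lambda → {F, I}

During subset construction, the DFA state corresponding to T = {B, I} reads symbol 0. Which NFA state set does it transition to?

{B, C, F, G}

I on 0 → {G}.
No 0-transition from B.
Union after reading 0: {G}.
Now take the lambda-closure:
From G via lambda: add F.
From F via lambda: add C.
From C via lambda: add B.
No new states can be added; the closed set is {B, C, F, G}.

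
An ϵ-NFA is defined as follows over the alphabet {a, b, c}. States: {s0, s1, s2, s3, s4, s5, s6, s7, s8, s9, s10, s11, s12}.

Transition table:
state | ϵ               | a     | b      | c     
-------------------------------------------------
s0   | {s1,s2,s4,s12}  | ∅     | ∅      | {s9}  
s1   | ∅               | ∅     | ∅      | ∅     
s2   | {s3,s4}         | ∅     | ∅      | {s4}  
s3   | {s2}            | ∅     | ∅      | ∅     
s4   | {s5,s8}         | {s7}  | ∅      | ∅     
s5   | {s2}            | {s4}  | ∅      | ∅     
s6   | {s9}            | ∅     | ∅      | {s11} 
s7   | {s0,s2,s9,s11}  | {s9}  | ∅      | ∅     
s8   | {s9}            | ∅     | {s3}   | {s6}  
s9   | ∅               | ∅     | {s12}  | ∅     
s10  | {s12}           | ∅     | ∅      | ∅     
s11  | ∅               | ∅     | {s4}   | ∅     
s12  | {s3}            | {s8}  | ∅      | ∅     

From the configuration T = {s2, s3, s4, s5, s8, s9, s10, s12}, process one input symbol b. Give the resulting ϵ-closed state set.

s8 on b → {s3}.
s9 on b → {s12}.
No b-transition from s2, s3, s4, s5, s10, s12.
Union after reading b: {s3, s12}.
Now take the ϵ-closure:
From s3 via ϵ: add s2.
From s2 via ϵ: add s4.
From s4 via ϵ: add s5, s8.
From s8 via ϵ: add s9.
No new states can be added; the closed set is {s2, s3, s4, s5, s8, s9, s12}.

{s2, s3, s4, s5, s8, s9, s12}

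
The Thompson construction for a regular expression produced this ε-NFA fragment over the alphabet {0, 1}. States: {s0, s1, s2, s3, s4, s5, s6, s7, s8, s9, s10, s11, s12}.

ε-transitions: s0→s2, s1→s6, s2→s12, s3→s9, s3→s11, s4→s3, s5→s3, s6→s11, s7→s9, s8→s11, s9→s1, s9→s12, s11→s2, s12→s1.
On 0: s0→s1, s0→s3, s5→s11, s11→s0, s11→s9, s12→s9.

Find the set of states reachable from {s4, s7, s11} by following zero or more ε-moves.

Start with {s4, s7, s11}.
From s4 via ε: add s3.
From s7 via ε: add s9.
From s11 via ε: add s2.
From s2 via ε: add s12.
From s9 via ε: add s1.
From s1 via ε: add s6.
No new states can be added; the closed set is {s1, s2, s3, s4, s6, s7, s9, s11, s12}.

{s1, s2, s3, s4, s6, s7, s9, s11, s12}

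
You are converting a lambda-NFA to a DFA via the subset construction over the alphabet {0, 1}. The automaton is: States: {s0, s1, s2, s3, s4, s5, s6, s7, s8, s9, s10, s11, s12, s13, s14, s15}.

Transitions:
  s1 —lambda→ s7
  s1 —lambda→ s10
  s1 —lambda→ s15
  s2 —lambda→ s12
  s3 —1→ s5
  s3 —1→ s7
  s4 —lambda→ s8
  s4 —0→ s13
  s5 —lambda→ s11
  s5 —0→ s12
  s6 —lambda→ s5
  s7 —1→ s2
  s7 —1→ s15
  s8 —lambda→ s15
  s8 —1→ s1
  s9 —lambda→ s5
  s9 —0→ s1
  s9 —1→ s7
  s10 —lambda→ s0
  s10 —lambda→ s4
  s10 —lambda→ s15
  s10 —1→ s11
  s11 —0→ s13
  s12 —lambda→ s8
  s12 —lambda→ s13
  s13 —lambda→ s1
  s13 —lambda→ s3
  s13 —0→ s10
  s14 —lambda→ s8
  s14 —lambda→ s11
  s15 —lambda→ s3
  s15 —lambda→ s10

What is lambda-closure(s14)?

{s0, s3, s4, s8, s10, s11, s14, s15}

Start with {s14}.
From s14 via lambda: add s8, s11.
From s8 via lambda: add s15.
From s15 via lambda: add s3, s10.
From s10 via lambda: add s0, s4.
No new states can be added; the closed set is {s0, s3, s4, s8, s10, s11, s14, s15}.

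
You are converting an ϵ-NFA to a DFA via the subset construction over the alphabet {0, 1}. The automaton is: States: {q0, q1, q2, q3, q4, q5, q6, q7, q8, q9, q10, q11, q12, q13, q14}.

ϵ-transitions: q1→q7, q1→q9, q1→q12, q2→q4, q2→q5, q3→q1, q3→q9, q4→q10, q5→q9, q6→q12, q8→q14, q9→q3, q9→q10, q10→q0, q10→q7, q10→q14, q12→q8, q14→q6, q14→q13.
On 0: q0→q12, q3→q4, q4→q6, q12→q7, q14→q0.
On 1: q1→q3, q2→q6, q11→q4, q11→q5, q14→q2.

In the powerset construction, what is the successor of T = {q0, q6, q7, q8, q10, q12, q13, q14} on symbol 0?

{q0, q6, q7, q8, q12, q13, q14}

q0 on 0 → {q12}.
q12 on 0 → {q7}.
q14 on 0 → {q0}.
No 0-transition from q6, q7, q8, q10, q13.
Union after reading 0: {q0, q7, q12}.
Now take the ϵ-closure:
From q12 via ϵ: add q8.
From q8 via ϵ: add q14.
From q14 via ϵ: add q6, q13.
No new states can be added; the closed set is {q0, q6, q7, q8, q12, q13, q14}.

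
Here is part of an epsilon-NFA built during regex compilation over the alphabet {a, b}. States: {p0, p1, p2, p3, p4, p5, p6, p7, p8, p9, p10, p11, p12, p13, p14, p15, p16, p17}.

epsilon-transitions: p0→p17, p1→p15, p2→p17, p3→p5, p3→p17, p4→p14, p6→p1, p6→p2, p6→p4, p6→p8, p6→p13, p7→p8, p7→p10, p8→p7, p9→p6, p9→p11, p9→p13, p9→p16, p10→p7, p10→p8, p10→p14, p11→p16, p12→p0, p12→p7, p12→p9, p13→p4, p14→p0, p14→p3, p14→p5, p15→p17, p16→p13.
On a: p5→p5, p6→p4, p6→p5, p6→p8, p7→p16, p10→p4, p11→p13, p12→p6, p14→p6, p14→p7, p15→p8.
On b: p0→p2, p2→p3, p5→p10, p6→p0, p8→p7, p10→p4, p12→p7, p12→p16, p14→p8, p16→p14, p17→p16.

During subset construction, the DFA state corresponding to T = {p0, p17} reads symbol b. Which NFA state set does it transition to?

{p0, p2, p3, p4, p5, p13, p14, p16, p17}

p0 on b → {p2}.
p17 on b → {p16}.
Union after reading b: {p2, p16}.
Now take the epsilon-closure:
From p2 via epsilon: add p17.
From p16 via epsilon: add p13.
From p13 via epsilon: add p4.
From p4 via epsilon: add p14.
From p14 via epsilon: add p0, p3, p5.
No new states can be added; the closed set is {p0, p2, p3, p4, p5, p13, p14, p16, p17}.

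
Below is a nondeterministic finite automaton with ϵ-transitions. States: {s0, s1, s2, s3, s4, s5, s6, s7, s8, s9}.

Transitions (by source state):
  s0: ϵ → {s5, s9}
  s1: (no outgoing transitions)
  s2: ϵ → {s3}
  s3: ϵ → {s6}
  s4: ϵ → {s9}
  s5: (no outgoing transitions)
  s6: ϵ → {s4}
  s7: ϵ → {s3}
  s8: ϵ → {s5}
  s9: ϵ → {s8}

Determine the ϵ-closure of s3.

{s3, s4, s5, s6, s8, s9}

Start with {s3}.
From s3 via ϵ: add s6.
From s6 via ϵ: add s4.
From s4 via ϵ: add s9.
From s9 via ϵ: add s8.
From s8 via ϵ: add s5.
No new states can be added; the closed set is {s3, s4, s5, s6, s8, s9}.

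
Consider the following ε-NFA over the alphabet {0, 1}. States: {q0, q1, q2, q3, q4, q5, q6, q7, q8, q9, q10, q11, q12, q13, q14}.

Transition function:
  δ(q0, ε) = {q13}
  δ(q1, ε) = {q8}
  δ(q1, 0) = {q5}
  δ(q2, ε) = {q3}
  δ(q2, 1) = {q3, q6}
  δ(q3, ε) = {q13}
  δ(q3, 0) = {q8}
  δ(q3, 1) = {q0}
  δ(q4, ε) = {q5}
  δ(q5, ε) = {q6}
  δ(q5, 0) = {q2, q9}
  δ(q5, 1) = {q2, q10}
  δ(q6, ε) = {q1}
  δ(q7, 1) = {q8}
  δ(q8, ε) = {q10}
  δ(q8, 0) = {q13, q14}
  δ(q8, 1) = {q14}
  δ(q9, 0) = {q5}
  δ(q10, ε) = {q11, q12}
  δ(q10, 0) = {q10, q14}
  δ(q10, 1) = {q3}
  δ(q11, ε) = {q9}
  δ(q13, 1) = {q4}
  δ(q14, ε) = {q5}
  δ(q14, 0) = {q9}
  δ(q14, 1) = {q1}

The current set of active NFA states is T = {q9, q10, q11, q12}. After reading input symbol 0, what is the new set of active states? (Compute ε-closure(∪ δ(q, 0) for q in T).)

q9 on 0 → {q5}.
q10 on 0 → {q10, q14}.
No 0-transition from q11, q12.
Union after reading 0: {q5, q10, q14}.
Now take the ε-closure:
From q5 via ε: add q6.
From q10 via ε: add q11, q12.
From q6 via ε: add q1.
From q11 via ε: add q9.
From q1 via ε: add q8.
No new states can be added; the closed set is {q1, q5, q6, q8, q9, q10, q11, q12, q14}.

{q1, q5, q6, q8, q9, q10, q11, q12, q14}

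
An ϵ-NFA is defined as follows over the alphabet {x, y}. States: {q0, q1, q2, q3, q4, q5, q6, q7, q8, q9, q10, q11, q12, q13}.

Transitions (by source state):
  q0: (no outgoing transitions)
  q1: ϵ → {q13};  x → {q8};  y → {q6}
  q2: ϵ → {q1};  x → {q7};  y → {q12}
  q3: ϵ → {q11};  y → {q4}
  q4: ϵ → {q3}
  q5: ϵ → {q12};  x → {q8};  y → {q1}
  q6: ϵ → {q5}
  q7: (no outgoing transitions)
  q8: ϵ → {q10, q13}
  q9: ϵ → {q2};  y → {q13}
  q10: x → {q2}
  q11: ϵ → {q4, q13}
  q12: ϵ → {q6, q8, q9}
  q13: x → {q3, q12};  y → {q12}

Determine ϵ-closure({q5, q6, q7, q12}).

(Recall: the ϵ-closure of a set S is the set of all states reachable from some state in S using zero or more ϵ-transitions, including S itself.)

Start with {q5, q6, q7, q12}.
From q12 via ϵ: add q8, q9.
From q8 via ϵ: add q10, q13.
From q9 via ϵ: add q2.
From q2 via ϵ: add q1.
No new states can be added; the closed set is {q1, q2, q5, q6, q7, q8, q9, q10, q12, q13}.

{q1, q2, q5, q6, q7, q8, q9, q10, q12, q13}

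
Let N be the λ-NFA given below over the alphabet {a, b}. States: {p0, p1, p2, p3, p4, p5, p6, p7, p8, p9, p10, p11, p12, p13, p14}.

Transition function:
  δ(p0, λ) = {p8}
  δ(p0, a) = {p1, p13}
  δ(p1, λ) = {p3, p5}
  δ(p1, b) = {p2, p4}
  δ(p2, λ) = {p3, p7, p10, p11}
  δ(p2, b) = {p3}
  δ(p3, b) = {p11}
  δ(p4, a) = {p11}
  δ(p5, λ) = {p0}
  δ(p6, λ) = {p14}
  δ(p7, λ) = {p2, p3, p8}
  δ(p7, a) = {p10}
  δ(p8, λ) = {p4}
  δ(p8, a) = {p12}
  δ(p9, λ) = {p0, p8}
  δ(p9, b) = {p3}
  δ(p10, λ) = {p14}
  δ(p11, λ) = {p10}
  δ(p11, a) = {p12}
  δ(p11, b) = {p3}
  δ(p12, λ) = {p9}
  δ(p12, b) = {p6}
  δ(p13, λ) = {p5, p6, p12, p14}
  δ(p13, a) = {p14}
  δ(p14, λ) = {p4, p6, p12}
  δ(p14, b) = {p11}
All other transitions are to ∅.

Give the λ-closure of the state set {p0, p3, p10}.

Start with {p0, p3, p10}.
From p0 via λ: add p8.
From p10 via λ: add p14.
From p8 via λ: add p4.
From p14 via λ: add p6, p12.
From p12 via λ: add p9.
No new states can be added; the closed set is {p0, p3, p4, p6, p8, p9, p10, p12, p14}.

{p0, p3, p4, p6, p8, p9, p10, p12, p14}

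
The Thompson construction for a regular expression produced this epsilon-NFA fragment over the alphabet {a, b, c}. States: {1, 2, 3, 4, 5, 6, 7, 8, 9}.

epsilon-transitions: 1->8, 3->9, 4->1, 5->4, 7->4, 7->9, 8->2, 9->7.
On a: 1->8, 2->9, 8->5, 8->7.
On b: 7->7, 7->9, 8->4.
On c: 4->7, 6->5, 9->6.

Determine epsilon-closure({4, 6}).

{1, 2, 4, 6, 8}

Start with {4, 6}.
From 4 via epsilon: add 1.
From 1 via epsilon: add 8.
From 8 via epsilon: add 2.
No new states can be added; the closed set is {1, 2, 4, 6, 8}.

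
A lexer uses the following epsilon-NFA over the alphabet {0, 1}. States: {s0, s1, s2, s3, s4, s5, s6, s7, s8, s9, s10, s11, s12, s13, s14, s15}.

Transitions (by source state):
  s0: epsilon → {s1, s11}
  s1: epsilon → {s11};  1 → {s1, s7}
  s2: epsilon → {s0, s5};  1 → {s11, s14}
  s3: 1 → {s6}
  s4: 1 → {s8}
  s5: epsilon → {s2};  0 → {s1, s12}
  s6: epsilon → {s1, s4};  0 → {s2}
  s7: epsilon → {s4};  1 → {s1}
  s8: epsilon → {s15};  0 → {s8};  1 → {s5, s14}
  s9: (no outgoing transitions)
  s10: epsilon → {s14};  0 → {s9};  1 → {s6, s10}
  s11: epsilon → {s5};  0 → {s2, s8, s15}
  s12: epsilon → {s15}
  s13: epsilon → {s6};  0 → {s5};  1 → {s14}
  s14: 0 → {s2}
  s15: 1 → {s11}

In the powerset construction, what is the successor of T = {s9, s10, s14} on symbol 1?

{s0, s1, s2, s4, s5, s6, s10, s11, s14}

s10 on 1 → {s6, s10}.
No 1-transition from s9, s14.
Union after reading 1: {s6, s10}.
Now take the epsilon-closure:
From s6 via epsilon: add s1, s4.
From s10 via epsilon: add s14.
From s1 via epsilon: add s11.
From s11 via epsilon: add s5.
From s5 via epsilon: add s2.
From s2 via epsilon: add s0.
No new states can be added; the closed set is {s0, s1, s2, s4, s5, s6, s10, s11, s14}.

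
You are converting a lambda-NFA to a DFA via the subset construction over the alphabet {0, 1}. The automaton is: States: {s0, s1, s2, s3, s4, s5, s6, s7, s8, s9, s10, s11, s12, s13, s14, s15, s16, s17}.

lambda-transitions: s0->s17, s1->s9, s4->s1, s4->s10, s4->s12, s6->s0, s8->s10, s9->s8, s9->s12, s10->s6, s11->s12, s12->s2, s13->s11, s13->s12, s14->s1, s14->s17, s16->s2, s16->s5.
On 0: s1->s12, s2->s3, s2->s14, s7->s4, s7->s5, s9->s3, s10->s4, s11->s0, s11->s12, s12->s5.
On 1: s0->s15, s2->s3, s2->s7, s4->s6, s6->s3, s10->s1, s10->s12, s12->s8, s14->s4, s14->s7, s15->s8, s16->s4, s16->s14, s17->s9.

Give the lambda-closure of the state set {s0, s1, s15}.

Start with {s0, s1, s15}.
From s0 via lambda: add s17.
From s1 via lambda: add s9.
From s9 via lambda: add s8, s12.
From s8 via lambda: add s10.
From s12 via lambda: add s2.
From s10 via lambda: add s6.
No new states can be added; the closed set is {s0, s1, s2, s6, s8, s9, s10, s12, s15, s17}.

{s0, s1, s2, s6, s8, s9, s10, s12, s15, s17}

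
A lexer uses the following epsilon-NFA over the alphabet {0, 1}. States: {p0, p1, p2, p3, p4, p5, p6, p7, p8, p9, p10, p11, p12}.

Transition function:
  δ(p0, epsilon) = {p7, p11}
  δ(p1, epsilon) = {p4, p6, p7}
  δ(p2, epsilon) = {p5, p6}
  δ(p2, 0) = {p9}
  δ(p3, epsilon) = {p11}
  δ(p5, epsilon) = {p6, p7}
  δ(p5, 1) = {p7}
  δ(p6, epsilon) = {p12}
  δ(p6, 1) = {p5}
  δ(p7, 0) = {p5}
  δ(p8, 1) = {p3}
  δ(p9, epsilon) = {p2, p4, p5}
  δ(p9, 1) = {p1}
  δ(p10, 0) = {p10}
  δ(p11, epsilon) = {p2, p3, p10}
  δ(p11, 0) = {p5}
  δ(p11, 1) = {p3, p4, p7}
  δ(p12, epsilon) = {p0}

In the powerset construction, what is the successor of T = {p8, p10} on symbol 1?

p8 on 1 → {p3}.
No 1-transition from p10.
Union after reading 1: {p3}.
Now take the epsilon-closure:
From p3 via epsilon: add p11.
From p11 via epsilon: add p2, p10.
From p2 via epsilon: add p5, p6.
From p5 via epsilon: add p7.
From p6 via epsilon: add p12.
From p12 via epsilon: add p0.
No new states can be added; the closed set is {p0, p2, p3, p5, p6, p7, p10, p11, p12}.

{p0, p2, p3, p5, p6, p7, p10, p11, p12}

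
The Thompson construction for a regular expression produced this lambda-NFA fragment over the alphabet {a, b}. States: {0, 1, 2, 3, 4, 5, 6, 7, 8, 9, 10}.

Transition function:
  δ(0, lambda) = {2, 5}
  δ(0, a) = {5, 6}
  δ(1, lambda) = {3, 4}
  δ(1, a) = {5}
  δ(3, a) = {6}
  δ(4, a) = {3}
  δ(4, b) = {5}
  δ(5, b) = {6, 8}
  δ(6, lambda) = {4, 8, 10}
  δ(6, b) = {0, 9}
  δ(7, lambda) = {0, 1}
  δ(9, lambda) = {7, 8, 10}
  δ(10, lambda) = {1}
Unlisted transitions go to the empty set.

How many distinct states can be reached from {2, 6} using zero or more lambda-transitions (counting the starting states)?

Start with {2, 6}.
From 6 via lambda: add 4, 8, 10.
From 10 via lambda: add 1.
From 1 via lambda: add 3.
lambda-closure = {1, 2, 3, 4, 6, 8, 10}, which has 7 states.

7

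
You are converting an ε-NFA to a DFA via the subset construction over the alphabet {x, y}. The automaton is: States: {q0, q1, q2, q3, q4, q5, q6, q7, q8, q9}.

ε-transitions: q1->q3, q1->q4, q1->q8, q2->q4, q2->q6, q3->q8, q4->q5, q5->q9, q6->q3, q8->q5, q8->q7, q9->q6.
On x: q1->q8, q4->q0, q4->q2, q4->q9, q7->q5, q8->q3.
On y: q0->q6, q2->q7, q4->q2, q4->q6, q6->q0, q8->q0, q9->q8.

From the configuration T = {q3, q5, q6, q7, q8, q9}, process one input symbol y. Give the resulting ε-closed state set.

q6 on y → {q0}.
q8 on y → {q0}.
q9 on y → {q8}.
No y-transition from q3, q5, q7.
Union after reading y: {q0, q8}.
Now take the ε-closure:
From q8 via ε: add q5, q7.
From q5 via ε: add q9.
From q9 via ε: add q6.
From q6 via ε: add q3.
No new states can be added; the closed set is {q0, q3, q5, q6, q7, q8, q9}.

{q0, q3, q5, q6, q7, q8, q9}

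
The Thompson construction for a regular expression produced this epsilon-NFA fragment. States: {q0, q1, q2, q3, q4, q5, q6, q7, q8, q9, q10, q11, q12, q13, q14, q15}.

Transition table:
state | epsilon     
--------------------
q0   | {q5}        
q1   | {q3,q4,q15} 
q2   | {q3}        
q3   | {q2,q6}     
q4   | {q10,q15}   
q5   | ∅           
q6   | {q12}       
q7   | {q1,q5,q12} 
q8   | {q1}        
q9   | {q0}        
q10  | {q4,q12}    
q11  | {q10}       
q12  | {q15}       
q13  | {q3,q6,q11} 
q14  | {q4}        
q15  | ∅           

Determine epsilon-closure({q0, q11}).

Start with {q0, q11}.
From q0 via epsilon: add q5.
From q11 via epsilon: add q10.
From q10 via epsilon: add q4, q12.
From q4 via epsilon: add q15.
No new states can be added; the closed set is {q0, q4, q5, q10, q11, q12, q15}.

{q0, q4, q5, q10, q11, q12, q15}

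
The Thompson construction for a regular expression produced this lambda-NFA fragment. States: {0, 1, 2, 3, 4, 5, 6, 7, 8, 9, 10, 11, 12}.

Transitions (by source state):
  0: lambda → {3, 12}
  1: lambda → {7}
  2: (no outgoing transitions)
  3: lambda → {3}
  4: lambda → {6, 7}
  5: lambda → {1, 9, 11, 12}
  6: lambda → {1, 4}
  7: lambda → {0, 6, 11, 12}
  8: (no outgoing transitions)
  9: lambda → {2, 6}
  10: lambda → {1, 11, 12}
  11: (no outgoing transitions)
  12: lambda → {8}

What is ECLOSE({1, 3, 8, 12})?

Start with {1, 3, 8, 12}.
From 1 via lambda: add 7.
From 7 via lambda: add 0, 6, 11.
From 6 via lambda: add 4.
No new states can be added; the closed set is {0, 1, 3, 4, 6, 7, 8, 11, 12}.

{0, 1, 3, 4, 6, 7, 8, 11, 12}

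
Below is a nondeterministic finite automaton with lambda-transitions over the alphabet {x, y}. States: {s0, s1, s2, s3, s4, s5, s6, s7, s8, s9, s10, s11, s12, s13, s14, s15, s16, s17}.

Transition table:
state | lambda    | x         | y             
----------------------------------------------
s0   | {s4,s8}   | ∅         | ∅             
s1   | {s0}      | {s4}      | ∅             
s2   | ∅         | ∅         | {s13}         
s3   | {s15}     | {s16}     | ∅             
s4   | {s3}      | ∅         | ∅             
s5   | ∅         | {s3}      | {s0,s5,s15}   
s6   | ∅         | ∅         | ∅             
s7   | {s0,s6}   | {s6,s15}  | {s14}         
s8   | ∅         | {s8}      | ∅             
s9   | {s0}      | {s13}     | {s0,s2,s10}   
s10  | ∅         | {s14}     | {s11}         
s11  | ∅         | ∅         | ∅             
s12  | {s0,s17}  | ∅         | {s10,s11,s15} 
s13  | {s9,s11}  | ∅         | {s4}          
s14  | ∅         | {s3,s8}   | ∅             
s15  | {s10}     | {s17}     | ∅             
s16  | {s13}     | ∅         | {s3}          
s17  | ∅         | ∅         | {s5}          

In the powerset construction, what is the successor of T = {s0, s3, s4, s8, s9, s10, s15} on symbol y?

{s0, s2, s3, s4, s8, s10, s11, s15}

s9 on y → {s0, s2, s10}.
s10 on y → {s11}.
No y-transition from s0, s3, s4, s8, s15.
Union after reading y: {s0, s2, s10, s11}.
Now take the lambda-closure:
From s0 via lambda: add s4, s8.
From s4 via lambda: add s3.
From s3 via lambda: add s15.
No new states can be added; the closed set is {s0, s2, s3, s4, s8, s10, s11, s15}.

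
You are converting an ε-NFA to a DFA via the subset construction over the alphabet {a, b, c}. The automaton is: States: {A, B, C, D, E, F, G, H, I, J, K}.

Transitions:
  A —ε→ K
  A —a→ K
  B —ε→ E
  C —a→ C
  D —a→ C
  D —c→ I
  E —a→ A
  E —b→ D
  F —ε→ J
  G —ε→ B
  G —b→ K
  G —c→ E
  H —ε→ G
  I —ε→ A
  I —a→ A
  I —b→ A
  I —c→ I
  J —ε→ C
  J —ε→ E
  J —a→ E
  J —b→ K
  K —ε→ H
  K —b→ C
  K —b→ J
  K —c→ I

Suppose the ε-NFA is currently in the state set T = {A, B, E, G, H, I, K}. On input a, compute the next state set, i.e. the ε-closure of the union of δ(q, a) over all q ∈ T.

{A, B, E, G, H, K}

A on a → {K}.
E on a → {A}.
I on a → {A}.
No a-transition from B, G, H, K.
Union after reading a: {A, K}.
Now take the ε-closure:
From K via ε: add H.
From H via ε: add G.
From G via ε: add B.
From B via ε: add E.
No new states can be added; the closed set is {A, B, E, G, H, K}.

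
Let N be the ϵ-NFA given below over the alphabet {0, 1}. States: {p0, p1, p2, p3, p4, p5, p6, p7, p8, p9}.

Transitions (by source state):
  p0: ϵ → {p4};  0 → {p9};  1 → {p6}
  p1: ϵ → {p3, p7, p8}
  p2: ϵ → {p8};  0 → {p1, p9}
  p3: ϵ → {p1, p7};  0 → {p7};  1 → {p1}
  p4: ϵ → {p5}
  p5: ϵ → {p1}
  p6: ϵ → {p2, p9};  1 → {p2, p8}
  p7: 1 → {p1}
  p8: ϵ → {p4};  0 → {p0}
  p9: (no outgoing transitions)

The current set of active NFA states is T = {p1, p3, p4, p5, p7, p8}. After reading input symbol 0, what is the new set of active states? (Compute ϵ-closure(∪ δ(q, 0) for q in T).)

p3 on 0 → {p7}.
p8 on 0 → {p0}.
No 0-transition from p1, p4, p5, p7.
Union after reading 0: {p0, p7}.
Now take the ϵ-closure:
From p0 via ϵ: add p4.
From p4 via ϵ: add p5.
From p5 via ϵ: add p1.
From p1 via ϵ: add p3, p8.
No new states can be added; the closed set is {p0, p1, p3, p4, p5, p7, p8}.

{p0, p1, p3, p4, p5, p7, p8}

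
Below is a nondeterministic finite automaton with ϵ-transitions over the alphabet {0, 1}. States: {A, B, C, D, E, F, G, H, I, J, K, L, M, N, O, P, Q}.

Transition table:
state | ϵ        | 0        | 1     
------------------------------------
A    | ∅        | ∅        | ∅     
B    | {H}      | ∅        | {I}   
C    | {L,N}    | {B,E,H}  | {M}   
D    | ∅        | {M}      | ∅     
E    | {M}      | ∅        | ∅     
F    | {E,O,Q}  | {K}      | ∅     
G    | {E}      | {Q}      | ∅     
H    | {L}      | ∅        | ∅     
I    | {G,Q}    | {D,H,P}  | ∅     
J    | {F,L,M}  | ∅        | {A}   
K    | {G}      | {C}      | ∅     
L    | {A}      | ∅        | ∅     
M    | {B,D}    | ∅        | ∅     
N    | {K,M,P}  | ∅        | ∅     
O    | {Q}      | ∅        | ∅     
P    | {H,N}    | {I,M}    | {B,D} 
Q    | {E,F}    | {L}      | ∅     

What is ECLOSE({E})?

Start with {E}.
From E via ϵ: add M.
From M via ϵ: add B, D.
From B via ϵ: add H.
From H via ϵ: add L.
From L via ϵ: add A.
No new states can be added; the closed set is {A, B, D, E, H, L, M}.

{A, B, D, E, H, L, M}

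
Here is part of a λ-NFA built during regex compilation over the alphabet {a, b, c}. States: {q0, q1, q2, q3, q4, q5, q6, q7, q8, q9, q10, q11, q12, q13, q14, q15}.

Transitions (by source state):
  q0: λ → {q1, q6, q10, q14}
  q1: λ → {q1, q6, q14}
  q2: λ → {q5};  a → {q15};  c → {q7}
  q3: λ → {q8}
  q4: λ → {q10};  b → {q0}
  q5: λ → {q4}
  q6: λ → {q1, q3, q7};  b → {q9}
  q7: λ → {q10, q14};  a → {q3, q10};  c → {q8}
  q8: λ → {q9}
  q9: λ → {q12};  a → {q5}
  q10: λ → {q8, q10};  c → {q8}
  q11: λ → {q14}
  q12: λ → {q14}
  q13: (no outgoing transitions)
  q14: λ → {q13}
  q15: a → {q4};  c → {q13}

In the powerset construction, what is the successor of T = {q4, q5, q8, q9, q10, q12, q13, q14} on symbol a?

{q4, q5, q8, q9, q10, q12, q13, q14}

q9 on a → {q5}.
No a-transition from q4, q5, q8, q10, q12, q13, q14.
Union after reading a: {q5}.
Now take the λ-closure:
From q5 via λ: add q4.
From q4 via λ: add q10.
From q10 via λ: add q8.
From q8 via λ: add q9.
From q9 via λ: add q12.
From q12 via λ: add q14.
From q14 via λ: add q13.
No new states can be added; the closed set is {q4, q5, q8, q9, q10, q12, q13, q14}.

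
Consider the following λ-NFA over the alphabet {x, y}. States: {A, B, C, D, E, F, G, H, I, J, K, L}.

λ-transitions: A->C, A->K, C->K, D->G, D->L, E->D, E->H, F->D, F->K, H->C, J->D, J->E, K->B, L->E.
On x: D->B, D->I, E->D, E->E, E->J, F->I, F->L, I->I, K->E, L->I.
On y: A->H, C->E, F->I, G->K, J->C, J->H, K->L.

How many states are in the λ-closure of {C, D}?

8

Start with {C, D}.
From C via λ: add K.
From D via λ: add G, L.
From K via λ: add B.
From L via λ: add E.
From E via λ: add H.
λ-closure = {B, C, D, E, G, H, K, L}, which has 8 states.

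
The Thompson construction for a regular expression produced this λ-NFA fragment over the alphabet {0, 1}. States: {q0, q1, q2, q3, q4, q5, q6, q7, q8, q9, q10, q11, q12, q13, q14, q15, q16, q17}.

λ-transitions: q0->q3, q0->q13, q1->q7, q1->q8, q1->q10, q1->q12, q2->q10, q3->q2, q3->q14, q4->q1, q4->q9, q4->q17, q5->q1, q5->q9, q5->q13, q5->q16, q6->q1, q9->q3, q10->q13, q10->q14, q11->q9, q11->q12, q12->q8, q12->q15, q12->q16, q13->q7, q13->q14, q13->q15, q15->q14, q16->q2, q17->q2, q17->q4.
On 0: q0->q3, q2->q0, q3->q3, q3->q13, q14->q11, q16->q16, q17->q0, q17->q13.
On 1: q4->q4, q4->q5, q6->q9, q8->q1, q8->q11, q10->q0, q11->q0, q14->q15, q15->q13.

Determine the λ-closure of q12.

Start with {q12}.
From q12 via λ: add q8, q15, q16.
From q15 via λ: add q14.
From q16 via λ: add q2.
From q2 via λ: add q10.
From q10 via λ: add q13.
From q13 via λ: add q7.
No new states can be added; the closed set is {q2, q7, q8, q10, q12, q13, q14, q15, q16}.

{q2, q7, q8, q10, q12, q13, q14, q15, q16}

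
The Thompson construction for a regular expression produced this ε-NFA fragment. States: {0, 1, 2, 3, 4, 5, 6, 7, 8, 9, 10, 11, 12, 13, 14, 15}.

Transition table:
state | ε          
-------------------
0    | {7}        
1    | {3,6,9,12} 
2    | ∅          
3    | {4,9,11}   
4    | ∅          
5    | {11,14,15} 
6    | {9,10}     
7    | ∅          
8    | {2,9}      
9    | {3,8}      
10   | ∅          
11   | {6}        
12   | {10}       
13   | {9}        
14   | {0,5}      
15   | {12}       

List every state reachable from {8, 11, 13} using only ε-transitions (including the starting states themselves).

{2, 3, 4, 6, 8, 9, 10, 11, 13}

Start with {8, 11, 13}.
From 8 via ε: add 2, 9.
From 11 via ε: add 6.
From 6 via ε: add 10.
From 9 via ε: add 3.
From 3 via ε: add 4.
No new states can be added; the closed set is {2, 3, 4, 6, 8, 9, 10, 11, 13}.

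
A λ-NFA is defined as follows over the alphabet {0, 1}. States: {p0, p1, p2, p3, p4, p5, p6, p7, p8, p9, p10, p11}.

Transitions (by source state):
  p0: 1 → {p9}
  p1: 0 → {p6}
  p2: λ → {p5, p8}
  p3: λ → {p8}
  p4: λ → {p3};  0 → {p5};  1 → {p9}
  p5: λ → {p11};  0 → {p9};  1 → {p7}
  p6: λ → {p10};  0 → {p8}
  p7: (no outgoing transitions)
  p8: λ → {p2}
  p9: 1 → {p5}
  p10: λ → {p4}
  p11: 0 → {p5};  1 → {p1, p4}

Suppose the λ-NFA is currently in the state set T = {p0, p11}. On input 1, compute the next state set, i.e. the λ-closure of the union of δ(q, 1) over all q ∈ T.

p0 on 1 → {p9}.
p11 on 1 → {p1, p4}.
Union after reading 1: {p1, p4, p9}.
Now take the λ-closure:
From p4 via λ: add p3.
From p3 via λ: add p8.
From p8 via λ: add p2.
From p2 via λ: add p5.
From p5 via λ: add p11.
No new states can be added; the closed set is {p1, p2, p3, p4, p5, p8, p9, p11}.

{p1, p2, p3, p4, p5, p8, p9, p11}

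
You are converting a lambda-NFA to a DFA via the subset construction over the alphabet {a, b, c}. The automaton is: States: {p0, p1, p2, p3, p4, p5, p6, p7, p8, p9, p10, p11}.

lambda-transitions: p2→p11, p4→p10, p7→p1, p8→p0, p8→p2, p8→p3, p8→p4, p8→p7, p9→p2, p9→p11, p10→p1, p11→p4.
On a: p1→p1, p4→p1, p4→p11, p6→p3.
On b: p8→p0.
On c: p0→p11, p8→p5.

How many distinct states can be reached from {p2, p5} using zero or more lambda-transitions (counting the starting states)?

Start with {p2, p5}.
From p2 via lambda: add p11.
From p11 via lambda: add p4.
From p4 via lambda: add p10.
From p10 via lambda: add p1.
lambda-closure = {p1, p2, p4, p5, p10, p11}, which has 6 states.

6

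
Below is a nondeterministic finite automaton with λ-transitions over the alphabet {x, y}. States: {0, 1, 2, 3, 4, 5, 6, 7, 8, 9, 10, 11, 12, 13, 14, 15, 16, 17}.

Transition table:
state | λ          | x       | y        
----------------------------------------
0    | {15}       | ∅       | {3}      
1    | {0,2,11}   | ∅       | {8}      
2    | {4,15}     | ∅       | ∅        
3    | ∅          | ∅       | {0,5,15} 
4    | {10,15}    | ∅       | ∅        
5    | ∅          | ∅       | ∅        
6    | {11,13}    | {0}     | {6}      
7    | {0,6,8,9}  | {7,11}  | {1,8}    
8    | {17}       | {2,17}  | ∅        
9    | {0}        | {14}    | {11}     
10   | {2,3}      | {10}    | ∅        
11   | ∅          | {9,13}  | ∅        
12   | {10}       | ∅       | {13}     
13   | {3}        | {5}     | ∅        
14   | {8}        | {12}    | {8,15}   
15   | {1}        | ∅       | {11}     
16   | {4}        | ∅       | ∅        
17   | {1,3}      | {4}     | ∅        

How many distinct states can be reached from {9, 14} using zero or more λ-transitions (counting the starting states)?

12

Start with {9, 14}.
From 9 via λ: add 0.
From 14 via λ: add 8.
From 0 via λ: add 15.
From 8 via λ: add 17.
From 15 via λ: add 1.
From 17 via λ: add 3.
From 1 via λ: add 2, 11.
From 2 via λ: add 4.
From 4 via λ: add 10.
λ-closure = {0, 1, 2, 3, 4, 8, 9, 10, 11, 14, 15, 17}, which has 12 states.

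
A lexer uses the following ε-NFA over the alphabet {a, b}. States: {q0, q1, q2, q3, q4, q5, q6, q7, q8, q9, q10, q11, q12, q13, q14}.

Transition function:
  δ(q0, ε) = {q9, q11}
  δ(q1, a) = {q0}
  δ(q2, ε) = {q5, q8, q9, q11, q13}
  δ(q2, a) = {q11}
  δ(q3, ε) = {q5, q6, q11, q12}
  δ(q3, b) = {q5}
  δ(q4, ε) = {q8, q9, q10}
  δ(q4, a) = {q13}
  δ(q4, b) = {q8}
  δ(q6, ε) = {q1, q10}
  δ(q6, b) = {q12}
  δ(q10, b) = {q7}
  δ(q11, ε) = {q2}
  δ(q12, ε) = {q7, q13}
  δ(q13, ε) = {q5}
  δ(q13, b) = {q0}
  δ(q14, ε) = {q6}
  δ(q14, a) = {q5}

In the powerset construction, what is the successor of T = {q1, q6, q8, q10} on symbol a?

{q0, q2, q5, q8, q9, q11, q13}

q1 on a → {q0}.
No a-transition from q6, q8, q10.
Union after reading a: {q0}.
Now take the ε-closure:
From q0 via ε: add q9, q11.
From q11 via ε: add q2.
From q2 via ε: add q5, q8, q13.
No new states can be added; the closed set is {q0, q2, q5, q8, q9, q11, q13}.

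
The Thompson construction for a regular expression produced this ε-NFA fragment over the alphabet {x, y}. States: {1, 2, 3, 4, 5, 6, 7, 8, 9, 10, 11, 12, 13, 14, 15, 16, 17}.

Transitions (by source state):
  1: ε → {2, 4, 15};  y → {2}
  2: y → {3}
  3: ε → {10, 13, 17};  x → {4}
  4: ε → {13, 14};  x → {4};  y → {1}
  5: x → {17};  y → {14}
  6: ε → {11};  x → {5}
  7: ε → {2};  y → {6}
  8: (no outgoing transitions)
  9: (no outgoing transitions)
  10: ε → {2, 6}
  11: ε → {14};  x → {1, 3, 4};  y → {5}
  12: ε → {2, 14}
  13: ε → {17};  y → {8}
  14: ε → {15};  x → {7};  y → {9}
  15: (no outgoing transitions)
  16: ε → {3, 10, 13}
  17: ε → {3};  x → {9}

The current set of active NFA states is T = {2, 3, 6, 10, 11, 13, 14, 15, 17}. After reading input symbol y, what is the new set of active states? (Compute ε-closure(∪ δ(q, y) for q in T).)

{2, 3, 5, 6, 8, 9, 10, 11, 13, 14, 15, 17}

2 on y → {3}.
11 on y → {5}.
13 on y → {8}.
14 on y → {9}.
No y-transition from 3, 6, 10, 15, 17.
Union after reading y: {3, 5, 8, 9}.
Now take the ε-closure:
From 3 via ε: add 10, 13, 17.
From 10 via ε: add 2, 6.
From 6 via ε: add 11.
From 11 via ε: add 14.
From 14 via ε: add 15.
No new states can be added; the closed set is {2, 3, 5, 6, 8, 9, 10, 11, 13, 14, 15, 17}.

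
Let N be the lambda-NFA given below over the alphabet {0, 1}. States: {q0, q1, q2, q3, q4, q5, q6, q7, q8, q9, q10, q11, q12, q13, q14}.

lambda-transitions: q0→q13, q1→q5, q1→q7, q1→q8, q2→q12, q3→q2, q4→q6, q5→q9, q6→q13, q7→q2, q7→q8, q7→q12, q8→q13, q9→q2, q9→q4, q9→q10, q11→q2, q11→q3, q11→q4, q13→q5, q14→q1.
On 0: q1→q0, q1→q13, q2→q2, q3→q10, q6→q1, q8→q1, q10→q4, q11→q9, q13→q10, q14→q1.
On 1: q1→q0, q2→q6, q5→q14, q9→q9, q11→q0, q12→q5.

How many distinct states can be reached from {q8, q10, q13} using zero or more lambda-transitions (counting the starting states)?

Start with {q8, q10, q13}.
From q13 via lambda: add q5.
From q5 via lambda: add q9.
From q9 via lambda: add q2, q4.
From q2 via lambda: add q12.
From q4 via lambda: add q6.
lambda-closure = {q2, q4, q5, q6, q8, q9, q10, q12, q13}, which has 9 states.

9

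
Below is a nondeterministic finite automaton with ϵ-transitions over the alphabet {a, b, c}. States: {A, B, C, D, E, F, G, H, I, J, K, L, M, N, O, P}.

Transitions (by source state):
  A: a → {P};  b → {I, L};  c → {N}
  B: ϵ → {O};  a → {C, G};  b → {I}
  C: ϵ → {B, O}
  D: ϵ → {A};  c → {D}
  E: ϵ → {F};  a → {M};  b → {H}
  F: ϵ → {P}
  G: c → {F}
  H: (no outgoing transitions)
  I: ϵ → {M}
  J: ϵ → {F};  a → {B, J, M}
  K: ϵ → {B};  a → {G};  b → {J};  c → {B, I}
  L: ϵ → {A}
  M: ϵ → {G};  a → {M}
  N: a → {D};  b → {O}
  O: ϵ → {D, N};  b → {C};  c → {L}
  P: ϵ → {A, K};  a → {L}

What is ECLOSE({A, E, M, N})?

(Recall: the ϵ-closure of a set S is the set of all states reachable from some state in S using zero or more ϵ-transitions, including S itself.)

{A, B, D, E, F, G, K, M, N, O, P}

Start with {A, E, M, N}.
From E via ϵ: add F.
From M via ϵ: add G.
From F via ϵ: add P.
From P via ϵ: add K.
From K via ϵ: add B.
From B via ϵ: add O.
From O via ϵ: add D.
No new states can be added; the closed set is {A, B, D, E, F, G, K, M, N, O, P}.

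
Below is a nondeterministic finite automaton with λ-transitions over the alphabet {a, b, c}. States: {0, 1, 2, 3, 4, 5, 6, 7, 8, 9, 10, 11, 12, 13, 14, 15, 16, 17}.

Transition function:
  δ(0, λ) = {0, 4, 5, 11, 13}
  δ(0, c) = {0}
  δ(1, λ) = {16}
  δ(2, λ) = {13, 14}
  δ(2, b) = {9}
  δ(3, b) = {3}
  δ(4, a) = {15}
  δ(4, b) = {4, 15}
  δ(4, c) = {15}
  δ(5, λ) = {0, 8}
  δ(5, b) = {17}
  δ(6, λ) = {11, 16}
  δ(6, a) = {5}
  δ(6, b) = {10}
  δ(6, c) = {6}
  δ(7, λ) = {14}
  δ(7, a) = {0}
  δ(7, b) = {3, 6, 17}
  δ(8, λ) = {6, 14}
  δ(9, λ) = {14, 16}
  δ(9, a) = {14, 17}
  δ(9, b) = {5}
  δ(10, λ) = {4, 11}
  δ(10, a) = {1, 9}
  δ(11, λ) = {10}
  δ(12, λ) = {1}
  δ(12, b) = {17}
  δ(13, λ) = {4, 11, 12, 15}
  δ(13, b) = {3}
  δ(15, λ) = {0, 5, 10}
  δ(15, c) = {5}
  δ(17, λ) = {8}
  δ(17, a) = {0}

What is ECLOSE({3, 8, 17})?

{3, 4, 6, 8, 10, 11, 14, 16, 17}

Start with {3, 8, 17}.
From 8 via λ: add 6, 14.
From 6 via λ: add 11, 16.
From 11 via λ: add 10.
From 10 via λ: add 4.
No new states can be added; the closed set is {3, 4, 6, 8, 10, 11, 14, 16, 17}.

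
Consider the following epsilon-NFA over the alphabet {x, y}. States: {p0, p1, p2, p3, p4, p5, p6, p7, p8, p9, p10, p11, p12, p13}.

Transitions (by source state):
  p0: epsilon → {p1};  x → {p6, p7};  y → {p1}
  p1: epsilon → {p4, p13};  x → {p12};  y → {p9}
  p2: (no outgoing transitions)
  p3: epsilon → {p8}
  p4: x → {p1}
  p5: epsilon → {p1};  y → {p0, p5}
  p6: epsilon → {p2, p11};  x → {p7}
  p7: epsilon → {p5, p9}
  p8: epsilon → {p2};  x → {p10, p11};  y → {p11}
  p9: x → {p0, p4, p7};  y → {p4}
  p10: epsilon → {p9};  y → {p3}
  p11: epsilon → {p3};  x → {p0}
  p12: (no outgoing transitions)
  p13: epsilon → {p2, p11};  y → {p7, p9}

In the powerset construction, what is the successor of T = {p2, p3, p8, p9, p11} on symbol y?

{p2, p3, p4, p8, p11}

p8 on y → {p11}.
p9 on y → {p4}.
No y-transition from p2, p3, p11.
Union after reading y: {p4, p11}.
Now take the epsilon-closure:
From p11 via epsilon: add p3.
From p3 via epsilon: add p8.
From p8 via epsilon: add p2.
No new states can be added; the closed set is {p2, p3, p4, p8, p11}.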